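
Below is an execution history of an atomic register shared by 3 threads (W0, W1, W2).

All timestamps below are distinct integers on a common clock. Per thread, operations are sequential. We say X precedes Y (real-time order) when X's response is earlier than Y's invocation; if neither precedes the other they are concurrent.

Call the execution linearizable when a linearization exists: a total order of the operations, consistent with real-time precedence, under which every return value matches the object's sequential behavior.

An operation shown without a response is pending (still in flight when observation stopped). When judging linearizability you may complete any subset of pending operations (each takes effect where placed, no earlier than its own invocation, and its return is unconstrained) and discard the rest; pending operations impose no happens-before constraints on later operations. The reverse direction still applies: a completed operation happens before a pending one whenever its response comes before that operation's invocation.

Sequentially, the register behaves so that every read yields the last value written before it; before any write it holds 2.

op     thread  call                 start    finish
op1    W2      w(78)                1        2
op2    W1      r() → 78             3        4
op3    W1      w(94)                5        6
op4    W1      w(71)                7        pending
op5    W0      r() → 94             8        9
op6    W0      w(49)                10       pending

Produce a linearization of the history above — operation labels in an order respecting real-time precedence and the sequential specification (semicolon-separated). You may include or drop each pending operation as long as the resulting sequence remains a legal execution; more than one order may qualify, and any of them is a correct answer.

op1; op2; op3; op5

1. op1 w(78), leaving value 78
2. op2 r() → 78, leaving value 78
3. op3 w(94), leaving value 94
4. op5 r() → 94, leaving value 94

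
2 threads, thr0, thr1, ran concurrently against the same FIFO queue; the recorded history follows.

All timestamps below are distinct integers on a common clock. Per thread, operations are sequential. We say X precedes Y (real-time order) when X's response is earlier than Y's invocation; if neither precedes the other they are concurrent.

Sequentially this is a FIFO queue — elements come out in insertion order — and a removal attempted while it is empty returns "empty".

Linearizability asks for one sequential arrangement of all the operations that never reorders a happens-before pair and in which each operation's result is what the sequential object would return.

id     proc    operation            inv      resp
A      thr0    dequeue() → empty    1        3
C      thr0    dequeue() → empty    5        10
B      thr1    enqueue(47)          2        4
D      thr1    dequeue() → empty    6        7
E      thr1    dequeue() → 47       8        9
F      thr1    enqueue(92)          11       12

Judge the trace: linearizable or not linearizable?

cut after 8 events: linearizable; cut after 9 events (E responds, time 9): not linearizable
2 orders of the 4 completed FIFO queue ops respect real time; none is legal
no escape via the 1 pending operation (C): every completion choice fails
for example A, B, D, E (pending dropped) fails at step 3: D dequeue() → empty is not legal there
for example B, A, D, E (pending dropped) fails at step 2: A dequeue() → empty is not legal there

not linearizable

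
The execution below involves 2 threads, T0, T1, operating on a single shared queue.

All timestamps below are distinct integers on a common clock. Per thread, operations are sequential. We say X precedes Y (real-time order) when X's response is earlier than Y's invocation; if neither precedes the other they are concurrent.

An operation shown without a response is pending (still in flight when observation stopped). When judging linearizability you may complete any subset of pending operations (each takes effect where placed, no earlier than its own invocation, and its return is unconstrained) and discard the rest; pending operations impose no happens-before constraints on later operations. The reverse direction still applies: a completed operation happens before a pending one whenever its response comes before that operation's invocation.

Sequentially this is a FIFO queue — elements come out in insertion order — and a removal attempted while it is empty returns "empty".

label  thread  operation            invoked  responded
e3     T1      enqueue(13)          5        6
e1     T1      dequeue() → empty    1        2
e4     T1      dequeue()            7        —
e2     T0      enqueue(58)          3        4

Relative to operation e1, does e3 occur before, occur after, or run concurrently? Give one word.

after

e3 spans [5,6], e1 spans [1,2]
resp(e1)=2 < inv(e3)=5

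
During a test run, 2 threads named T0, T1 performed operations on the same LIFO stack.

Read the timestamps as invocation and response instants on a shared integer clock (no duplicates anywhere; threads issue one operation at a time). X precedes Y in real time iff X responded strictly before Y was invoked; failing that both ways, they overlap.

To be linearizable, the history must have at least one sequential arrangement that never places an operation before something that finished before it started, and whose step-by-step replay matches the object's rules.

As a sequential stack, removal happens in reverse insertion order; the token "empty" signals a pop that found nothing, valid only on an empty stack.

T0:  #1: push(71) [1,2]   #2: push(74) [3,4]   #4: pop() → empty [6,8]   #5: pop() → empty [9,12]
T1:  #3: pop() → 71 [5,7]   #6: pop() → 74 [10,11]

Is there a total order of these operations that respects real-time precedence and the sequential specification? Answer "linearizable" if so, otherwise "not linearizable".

not linearizable

through event 7 a valid linearization exists; event 8 (#4 responding at time 8) ends that
2 orders of the 4 completed LIFO stack ops respect real time; none is legal
one such order, #1, #2, #3, #4, breaks at step 3 where #3 pop() → 71 is illegal
one such order, #1, #2, #4, #3, breaks at step 3 where #4 pop() → empty is illegal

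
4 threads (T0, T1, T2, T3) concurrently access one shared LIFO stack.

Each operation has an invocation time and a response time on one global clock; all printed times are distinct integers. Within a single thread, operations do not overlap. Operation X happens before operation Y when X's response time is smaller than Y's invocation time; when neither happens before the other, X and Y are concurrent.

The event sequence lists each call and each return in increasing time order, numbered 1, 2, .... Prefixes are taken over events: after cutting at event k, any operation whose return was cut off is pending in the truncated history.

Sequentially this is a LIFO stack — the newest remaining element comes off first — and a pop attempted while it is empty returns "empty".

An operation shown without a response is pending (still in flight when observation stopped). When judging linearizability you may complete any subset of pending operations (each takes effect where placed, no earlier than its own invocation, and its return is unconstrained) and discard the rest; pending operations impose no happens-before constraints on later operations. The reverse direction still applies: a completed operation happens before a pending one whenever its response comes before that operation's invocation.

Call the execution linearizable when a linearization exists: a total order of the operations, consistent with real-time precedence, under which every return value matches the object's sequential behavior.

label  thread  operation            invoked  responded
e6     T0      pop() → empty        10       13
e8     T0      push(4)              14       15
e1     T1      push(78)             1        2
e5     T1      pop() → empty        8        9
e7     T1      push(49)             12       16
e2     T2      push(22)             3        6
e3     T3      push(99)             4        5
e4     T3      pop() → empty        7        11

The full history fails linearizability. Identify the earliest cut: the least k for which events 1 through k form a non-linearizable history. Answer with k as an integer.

9

a valid linearization of events 1..8 exists, for instance e1, e2, e3:
1. e1 push(78), leaving stack <78>
2. e2 push(22), leaving stack <78,22>
3. e3 push(99), leaving stack <78,22,99>
once event 9 joins (e5's response, time 9), exhaustive search finds no witness
no escape via the 1 pending operation (e4): every completion choice fails
one such order, e1, e2, e3, e5 (pending dropped), breaks at step 4 where e5 pop() → empty is illegal
one such order, e1, e3, e2, e5 (pending dropped), breaks at step 4 where e5 pop() → empty is illegal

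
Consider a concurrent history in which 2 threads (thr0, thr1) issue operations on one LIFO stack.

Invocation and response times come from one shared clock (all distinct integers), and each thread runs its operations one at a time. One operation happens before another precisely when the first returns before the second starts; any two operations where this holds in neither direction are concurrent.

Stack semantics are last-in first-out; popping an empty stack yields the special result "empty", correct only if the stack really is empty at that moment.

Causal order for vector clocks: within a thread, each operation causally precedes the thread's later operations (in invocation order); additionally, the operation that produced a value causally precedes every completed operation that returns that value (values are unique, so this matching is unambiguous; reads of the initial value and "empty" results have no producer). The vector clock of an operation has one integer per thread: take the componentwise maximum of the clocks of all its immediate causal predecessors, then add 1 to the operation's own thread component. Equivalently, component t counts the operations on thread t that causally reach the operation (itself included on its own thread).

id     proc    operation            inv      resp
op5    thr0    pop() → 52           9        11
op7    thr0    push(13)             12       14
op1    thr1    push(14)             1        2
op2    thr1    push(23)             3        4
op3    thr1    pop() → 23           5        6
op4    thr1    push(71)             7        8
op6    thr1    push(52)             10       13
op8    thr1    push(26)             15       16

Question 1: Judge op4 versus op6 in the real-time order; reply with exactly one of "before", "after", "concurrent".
Answer: before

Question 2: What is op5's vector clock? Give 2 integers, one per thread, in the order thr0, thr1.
Answer: (1, 5)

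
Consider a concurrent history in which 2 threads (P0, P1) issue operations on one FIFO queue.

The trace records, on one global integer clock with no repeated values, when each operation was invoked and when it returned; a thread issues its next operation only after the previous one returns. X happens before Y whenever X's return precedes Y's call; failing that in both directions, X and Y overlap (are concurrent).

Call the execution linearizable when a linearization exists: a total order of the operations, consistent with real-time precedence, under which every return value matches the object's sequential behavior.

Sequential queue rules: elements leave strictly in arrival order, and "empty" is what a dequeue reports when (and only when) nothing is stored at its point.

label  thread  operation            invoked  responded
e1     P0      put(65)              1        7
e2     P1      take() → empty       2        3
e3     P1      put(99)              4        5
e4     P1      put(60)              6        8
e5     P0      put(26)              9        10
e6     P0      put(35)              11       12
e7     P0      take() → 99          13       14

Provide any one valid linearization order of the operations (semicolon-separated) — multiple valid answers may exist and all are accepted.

step 1: e2 take() → empty — queue <>
step 2: e3 put(99) — queue <99>
step 3: e1 put(65) — queue <99,65>
step 4: e4 put(60) — queue <99,65,60>
step 5: e5 put(26) — queue <99,65,60,26>
step 6: e6 put(35) — queue <99,65,60,26,35>
step 7: e7 take() → 99 — queue <65,60,26,35>

e2; e3; e1; e4; e5; e6; e7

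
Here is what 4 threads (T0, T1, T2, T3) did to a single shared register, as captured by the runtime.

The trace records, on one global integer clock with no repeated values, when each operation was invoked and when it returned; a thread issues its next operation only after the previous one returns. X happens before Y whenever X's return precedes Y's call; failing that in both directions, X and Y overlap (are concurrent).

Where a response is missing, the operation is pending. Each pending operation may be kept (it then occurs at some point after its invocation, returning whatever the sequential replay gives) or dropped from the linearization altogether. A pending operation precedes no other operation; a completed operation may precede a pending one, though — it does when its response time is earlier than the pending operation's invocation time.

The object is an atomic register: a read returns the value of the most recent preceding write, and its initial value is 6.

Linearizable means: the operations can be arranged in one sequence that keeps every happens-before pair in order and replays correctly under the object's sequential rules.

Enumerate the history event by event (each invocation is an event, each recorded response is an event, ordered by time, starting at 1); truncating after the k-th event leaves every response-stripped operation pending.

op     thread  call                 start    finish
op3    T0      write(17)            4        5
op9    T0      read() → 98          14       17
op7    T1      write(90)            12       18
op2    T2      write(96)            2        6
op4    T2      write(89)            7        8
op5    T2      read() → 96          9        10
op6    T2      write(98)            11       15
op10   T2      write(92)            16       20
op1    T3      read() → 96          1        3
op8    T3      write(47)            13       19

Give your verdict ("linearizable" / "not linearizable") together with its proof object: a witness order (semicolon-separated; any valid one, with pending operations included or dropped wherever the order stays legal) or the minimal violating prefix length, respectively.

not linearizable — minimal violating prefix: 10 events

through event 9 a valid linearization exists; event 10 (op5 responding at time 10) ends that
every one of the 3 real-time-consistent orders over 5 completed register ops fails the sequential spec
for example op1, op2, op3, op4, op5 fails at step 1: op1 read() → 96 is not legal there
for example op1, op3, op2, op4, op5 fails at step 1: op1 read() → 96 is not legal there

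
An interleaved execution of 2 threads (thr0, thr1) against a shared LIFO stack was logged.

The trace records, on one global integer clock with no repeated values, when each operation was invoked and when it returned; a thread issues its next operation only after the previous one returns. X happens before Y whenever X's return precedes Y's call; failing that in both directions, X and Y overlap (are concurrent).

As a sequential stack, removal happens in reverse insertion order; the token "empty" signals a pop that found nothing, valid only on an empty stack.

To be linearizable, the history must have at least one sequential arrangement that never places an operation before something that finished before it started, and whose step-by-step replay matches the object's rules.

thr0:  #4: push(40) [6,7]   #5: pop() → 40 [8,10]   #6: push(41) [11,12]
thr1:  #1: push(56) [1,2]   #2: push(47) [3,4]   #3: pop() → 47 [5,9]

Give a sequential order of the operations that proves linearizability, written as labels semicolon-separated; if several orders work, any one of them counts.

step 1: #1 push(56) — stack <56>
step 2: #2 push(47) — stack <56,47>
step 3: #3 pop() → 47 — stack <56>
step 4: #4 push(40) — stack <56,40>
step 5: #5 pop() → 40 — stack <56>
step 6: #6 push(41) — stack <56,41>

#1; #2; #3; #4; #5; #6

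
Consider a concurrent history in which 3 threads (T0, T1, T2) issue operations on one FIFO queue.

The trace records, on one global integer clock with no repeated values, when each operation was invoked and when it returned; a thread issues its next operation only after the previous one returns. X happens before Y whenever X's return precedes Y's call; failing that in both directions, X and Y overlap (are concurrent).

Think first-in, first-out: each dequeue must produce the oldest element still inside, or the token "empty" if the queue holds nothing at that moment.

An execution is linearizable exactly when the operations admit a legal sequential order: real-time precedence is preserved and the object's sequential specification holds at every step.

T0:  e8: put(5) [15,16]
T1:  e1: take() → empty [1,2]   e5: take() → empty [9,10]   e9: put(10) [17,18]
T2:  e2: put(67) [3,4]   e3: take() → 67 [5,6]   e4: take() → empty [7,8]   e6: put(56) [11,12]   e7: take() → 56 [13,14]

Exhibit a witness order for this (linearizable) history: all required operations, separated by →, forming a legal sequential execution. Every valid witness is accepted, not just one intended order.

1. e1 take() → empty, leaving queue <>
2. e2 put(67), leaving queue <67>
3. e3 take() → 67, leaving queue <>
4. e4 take() → empty, leaving queue <>
5. e5 take() → empty, leaving queue <>
6. e6 put(56), leaving queue <56>
7. e7 take() → 56, leaving queue <>
8. e8 put(5), leaving queue <5>
9. e9 put(10), leaving queue <5,10>

e1 → e2 → e3 → e4 → e5 → e6 → e7 → e8 → e9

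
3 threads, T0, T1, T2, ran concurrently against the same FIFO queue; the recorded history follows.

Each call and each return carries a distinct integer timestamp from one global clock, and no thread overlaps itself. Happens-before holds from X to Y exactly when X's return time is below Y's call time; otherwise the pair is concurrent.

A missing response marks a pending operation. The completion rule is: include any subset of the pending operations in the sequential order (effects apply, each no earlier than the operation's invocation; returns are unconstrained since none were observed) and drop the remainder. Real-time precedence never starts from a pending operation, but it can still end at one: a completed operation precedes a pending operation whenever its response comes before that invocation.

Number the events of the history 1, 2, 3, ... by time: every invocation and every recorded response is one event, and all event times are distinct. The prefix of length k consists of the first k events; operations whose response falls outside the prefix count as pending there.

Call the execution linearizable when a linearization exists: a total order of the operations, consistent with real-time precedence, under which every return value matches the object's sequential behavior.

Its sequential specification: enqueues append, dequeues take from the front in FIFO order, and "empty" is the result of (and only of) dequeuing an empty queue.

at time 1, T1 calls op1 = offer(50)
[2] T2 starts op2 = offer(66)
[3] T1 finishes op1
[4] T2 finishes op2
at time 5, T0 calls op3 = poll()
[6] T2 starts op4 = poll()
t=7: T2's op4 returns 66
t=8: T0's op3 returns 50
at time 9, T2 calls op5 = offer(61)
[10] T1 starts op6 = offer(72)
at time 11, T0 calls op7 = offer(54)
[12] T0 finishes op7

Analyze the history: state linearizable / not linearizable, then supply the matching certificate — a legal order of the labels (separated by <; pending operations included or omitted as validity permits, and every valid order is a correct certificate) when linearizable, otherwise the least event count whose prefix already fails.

linearizable — witness: op1 < op2 < op3 < op4 < op5 < op6 < op7

step 1: op1 offer(50) — queue <50>
step 2: op2 offer(66) — queue <50,66>
step 3: op3 poll() → 50 — queue <66>
step 4: op4 poll() → 66 — queue <>
step 5: op5 offer(61) (pending, included) — queue <61>
step 6: op6 offer(72) (pending, included) — queue <61,72>
step 7: op7 offer(54) — queue <61,72,54>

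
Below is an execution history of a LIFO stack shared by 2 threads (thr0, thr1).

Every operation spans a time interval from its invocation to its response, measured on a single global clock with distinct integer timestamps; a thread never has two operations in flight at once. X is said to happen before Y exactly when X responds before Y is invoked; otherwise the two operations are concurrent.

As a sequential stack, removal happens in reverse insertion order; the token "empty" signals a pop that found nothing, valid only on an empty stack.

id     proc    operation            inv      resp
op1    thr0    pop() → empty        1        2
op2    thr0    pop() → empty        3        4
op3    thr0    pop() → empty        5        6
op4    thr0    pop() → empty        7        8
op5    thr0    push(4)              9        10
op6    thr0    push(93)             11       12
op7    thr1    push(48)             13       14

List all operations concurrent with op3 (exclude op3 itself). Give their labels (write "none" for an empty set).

none

op3 runs from 5 to 6; window-overlapping ops are concurrent
op1 [1,2]: before
op2 [3,4]: before
op4 [7,8]: after
op5 [9,10]: after
op6 [11,12]: after
op7 [13,14]: after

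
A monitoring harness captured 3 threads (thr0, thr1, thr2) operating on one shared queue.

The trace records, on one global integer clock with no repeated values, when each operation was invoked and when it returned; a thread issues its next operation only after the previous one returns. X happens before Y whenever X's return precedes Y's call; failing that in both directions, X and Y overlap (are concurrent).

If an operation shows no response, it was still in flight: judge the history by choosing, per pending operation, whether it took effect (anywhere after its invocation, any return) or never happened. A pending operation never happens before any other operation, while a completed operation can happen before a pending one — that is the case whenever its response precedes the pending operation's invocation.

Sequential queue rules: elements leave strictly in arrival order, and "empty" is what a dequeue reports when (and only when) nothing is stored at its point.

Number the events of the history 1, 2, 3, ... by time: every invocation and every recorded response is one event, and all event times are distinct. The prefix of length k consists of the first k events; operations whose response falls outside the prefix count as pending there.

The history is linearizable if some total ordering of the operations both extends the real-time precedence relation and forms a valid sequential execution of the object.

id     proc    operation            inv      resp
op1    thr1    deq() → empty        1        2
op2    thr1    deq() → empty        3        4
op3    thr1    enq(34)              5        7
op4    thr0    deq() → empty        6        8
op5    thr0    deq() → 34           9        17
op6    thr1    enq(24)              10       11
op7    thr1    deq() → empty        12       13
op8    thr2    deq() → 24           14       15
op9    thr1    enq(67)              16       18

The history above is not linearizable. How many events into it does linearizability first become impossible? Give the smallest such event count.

13

one valid order for events 1..12 is op1, op2, op4, op3, op5, op6:
1. op1 deq() → empty, leaving queue <>
2. op2 deq() → empty, leaving queue <>
3. op4 deq() → empty, leaving queue <>
4. op3 enq(34), leaving queue <34>
5. op5 deq() (pending, included), leaving queue <>
6. op6 enq(24), leaving queue <24>
once event 13 joins (op7's response, time 13), exhaustive search finds no witness
including or dropping the 1 pending operation (op5) in any combination fails
take op1, op2, op3, op4, op6, op7 (pending dropped): step 4 already fails, because op4 deq() → empty cannot occur there
take op1, op2, op4, op3, op6, op7 (pending dropped): step 6 already fails, because op7 deq() → empty cannot occur there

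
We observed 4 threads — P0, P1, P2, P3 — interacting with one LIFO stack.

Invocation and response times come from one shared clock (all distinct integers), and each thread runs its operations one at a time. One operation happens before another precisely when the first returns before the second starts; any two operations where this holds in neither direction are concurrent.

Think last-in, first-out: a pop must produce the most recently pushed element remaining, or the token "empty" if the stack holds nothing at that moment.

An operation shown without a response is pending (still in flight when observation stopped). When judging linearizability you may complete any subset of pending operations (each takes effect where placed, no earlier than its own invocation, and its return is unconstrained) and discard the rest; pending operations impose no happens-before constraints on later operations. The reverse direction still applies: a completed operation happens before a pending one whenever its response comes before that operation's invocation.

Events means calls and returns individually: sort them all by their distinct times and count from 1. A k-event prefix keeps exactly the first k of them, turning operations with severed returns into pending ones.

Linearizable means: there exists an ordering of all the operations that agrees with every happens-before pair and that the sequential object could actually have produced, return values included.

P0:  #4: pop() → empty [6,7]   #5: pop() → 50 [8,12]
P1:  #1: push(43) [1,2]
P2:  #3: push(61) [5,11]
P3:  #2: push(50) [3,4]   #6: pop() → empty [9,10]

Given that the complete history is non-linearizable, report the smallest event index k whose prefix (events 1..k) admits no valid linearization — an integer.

one valid order for events 1..6 is #1, #2:
after step 1 (#1 push(43)): stack <43>
after step 2 (#2 push(50)): stack <43,50>
with event 7 included (#4 responding at time 7), all real-time-consistent orders fail
include/drop combinations of the 1 pending operation (#3) were all tried; none helps
sample order #1, #2, #4 (pending dropped) stalls at step 3 — #4 pop() → empty has no legal effect

7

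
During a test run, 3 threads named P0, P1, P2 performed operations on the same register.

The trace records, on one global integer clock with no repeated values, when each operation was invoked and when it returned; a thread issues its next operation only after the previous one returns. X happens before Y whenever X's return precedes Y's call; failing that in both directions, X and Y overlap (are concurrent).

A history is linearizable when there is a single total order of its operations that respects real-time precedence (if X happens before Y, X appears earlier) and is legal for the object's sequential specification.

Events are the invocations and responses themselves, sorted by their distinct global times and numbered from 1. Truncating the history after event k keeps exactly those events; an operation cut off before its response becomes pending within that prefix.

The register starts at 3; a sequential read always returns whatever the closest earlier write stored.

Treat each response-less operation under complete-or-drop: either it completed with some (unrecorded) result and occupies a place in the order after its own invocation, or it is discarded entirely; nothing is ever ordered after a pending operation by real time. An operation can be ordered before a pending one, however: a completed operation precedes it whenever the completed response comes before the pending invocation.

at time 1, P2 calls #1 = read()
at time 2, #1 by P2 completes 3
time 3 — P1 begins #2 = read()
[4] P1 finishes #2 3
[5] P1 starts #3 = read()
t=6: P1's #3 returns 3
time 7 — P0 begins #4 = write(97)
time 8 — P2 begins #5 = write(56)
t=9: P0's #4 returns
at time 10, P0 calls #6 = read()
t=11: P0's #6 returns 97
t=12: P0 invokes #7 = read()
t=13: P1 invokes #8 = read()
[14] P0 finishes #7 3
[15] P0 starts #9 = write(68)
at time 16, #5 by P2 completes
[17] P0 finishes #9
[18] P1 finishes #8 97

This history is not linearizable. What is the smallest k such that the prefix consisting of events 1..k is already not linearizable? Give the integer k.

14

events 1..13 are linearizable; a witness order is #1, #2, #3, #4, #6:
after step 1 (#1 read() → 3): value 3
after step 2 (#2 read() → 3): value 3
after step 3 (#3 read() → 3): value 3
after step 4 (#4 write(97)): value 97
after step 5 (#6 read() → 97): value 97
event 14 — #7's response, time 14 — after it, nothing linearizes
every completion of the 2 pending operations (#5, #8) was checked; none linearizes
sample order #1, #2, #3, #4, #6, #7 (pending dropped) stalls at step 6 — #7 read() → 3 has no legal effect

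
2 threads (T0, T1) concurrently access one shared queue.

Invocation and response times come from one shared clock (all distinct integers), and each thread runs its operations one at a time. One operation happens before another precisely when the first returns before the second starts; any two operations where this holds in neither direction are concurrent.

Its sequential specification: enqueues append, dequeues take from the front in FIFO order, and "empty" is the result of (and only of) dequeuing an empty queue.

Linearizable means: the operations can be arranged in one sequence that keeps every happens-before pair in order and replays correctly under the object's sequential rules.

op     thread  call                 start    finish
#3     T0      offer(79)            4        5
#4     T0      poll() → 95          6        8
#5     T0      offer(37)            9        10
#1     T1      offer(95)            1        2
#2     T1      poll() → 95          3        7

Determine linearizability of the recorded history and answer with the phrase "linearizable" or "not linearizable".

prefix check: 1..7 passes, 1..8 fails once #4's time-8 response joins
every one of the 3 real-time-consistent orders over 4 completed queue ops fails the sequential spec
take #1, #2, #3, #4: step 4 already fails, because #4 poll() → 95 cannot occur there
take #1, #3, #2, #4: step 4 already fails, because #4 poll() → 95 cannot occur there

not linearizable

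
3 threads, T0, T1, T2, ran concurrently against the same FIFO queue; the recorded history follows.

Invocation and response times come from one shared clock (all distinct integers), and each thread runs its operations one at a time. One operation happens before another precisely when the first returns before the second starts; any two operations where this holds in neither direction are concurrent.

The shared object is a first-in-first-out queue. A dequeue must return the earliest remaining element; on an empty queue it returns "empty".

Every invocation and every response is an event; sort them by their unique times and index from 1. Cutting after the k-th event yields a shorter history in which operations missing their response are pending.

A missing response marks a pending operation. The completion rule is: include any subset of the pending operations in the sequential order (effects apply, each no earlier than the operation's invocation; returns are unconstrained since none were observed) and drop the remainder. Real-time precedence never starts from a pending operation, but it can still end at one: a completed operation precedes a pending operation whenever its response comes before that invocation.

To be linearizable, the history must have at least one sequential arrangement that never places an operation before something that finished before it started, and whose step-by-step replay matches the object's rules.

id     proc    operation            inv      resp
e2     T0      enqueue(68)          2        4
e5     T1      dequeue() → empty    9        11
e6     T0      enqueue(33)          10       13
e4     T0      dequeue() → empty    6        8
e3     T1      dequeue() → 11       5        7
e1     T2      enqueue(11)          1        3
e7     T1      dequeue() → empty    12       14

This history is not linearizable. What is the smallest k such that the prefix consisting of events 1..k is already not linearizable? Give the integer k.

8

one valid order for events 1..7 is e1, e2, e3:
after step 1 (e1 enqueue(11)): queue <11>
after step 2 (e2 enqueue(68)): queue <11,68>
after step 3 (e3 dequeue() → 11): queue <68>
with event 8 included (e4 responding at time 8), all real-time-consistent orders fail
e.g. e1, e2, e3, e4: illegal at step 4, since e4 dequeue() → empty cannot apply there
e.g. e1, e2, e4, e3: illegal at step 3, since e4 dequeue() → empty cannot apply there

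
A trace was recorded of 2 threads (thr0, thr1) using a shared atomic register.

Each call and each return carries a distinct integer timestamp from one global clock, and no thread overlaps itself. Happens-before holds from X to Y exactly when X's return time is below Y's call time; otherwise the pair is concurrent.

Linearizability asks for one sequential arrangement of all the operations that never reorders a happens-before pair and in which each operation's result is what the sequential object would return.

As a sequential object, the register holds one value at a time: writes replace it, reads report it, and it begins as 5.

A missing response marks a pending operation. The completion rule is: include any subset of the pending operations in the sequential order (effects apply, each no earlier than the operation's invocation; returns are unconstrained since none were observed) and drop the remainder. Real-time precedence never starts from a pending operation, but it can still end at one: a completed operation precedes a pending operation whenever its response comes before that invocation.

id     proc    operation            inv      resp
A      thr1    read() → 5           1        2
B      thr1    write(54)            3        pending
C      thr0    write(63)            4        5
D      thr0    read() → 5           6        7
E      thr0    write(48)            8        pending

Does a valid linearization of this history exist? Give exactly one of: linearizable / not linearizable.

events 1..6 are fine; event 7 — the response of D at time 7 — makes the prefix non-linearizable
one real-time candidate order over the 3 completed operations — the atomic register replay rejects it
no completion choice of the 1 pending operation (B) rescues it — every subset was tried
take A, C, D (pending dropped): step 3 already fails, because D read() → 5 cannot occur there

not linearizable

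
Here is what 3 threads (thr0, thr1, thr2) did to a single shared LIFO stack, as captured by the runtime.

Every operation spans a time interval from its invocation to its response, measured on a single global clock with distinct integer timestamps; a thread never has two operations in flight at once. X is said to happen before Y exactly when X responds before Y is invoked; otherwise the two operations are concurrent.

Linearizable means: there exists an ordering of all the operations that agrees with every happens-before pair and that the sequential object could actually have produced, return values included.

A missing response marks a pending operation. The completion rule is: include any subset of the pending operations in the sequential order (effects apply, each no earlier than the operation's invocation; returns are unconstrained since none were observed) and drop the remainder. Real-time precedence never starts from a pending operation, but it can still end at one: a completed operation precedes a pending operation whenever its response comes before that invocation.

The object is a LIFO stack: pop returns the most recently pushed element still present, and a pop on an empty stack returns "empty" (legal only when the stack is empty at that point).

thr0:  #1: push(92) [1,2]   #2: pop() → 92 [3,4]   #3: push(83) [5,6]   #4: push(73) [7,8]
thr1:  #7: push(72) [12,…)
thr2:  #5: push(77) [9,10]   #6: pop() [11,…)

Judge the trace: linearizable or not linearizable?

witness order: #1, #2, #3, #4, #5
step 1: #1 push(92) — stack <92>
step 2: #2 pop() → 92 — stack <>
step 3: #3 push(83) — stack <83>
step 4: #4 push(73) — stack <83,73>
step 5: #5 push(77) — stack <83,73,77>

linearizable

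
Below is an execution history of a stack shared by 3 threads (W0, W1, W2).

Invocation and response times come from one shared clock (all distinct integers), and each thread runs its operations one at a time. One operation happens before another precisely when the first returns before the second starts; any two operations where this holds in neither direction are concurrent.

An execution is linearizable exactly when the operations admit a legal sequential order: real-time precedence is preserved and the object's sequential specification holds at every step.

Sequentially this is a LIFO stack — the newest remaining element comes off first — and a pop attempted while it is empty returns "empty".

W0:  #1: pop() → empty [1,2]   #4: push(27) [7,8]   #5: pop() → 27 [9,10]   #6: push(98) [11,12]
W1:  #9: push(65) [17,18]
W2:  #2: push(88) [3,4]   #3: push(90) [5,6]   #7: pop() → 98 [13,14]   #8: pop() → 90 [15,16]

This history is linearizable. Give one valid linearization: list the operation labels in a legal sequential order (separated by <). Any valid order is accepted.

step 1: #1 pop() → empty — stack <>
step 2: #2 push(88) — stack <88>
step 3: #3 push(90) — stack <88,90>
step 4: #4 push(27) — stack <88,90,27>
step 5: #5 pop() → 27 — stack <88,90>
step 6: #6 push(98) — stack <88,90,98>
step 7: #7 pop() → 98 — stack <88,90>
step 8: #8 pop() → 90 — stack <88>
step 9: #9 push(65) — stack <88,65>

#1 < #2 < #3 < #4 < #5 < #6 < #7 < #8 < #9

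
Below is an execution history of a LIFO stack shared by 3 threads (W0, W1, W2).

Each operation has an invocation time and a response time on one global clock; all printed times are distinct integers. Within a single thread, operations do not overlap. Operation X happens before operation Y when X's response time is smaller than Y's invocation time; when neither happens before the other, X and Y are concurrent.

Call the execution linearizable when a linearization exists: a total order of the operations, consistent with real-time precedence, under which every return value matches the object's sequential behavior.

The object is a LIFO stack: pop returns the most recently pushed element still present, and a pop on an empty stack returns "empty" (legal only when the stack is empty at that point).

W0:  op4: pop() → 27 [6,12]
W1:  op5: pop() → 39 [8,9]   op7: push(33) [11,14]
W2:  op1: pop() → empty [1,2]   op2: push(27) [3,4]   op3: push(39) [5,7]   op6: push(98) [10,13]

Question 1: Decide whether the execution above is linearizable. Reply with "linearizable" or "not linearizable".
linearizable

a witness: op1, op2, op3, op5, op4, op6, op7
1. op1 pop() → empty, leaving stack <>
2. op2 push(27), leaving stack <27>
3. op3 push(39), leaving stack <27,39>
4. op5 pop() → 39, leaving stack <27>
5. op4 pop() → 27, leaving stack <>
6. op6 push(98), leaving stack <98>
7. op7 push(33), leaving stack <98,33>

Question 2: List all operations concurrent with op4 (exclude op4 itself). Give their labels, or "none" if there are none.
op3, op5, op6, op7

overlap test against op4 [6,12]: concurrent iff the interval meets 6..12
op1 [1,2]: before
op2 [3,4]: before
op3 [5,7]: concurrent
op5 [8,9]: concurrent
op6 [10,13]: concurrent
op7 [11,14]: concurrent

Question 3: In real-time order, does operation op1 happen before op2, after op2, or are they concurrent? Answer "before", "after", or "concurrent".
before

op1 spans [1,2], op2 spans [3,4]
resp(op1)=2 < inv(op2)=3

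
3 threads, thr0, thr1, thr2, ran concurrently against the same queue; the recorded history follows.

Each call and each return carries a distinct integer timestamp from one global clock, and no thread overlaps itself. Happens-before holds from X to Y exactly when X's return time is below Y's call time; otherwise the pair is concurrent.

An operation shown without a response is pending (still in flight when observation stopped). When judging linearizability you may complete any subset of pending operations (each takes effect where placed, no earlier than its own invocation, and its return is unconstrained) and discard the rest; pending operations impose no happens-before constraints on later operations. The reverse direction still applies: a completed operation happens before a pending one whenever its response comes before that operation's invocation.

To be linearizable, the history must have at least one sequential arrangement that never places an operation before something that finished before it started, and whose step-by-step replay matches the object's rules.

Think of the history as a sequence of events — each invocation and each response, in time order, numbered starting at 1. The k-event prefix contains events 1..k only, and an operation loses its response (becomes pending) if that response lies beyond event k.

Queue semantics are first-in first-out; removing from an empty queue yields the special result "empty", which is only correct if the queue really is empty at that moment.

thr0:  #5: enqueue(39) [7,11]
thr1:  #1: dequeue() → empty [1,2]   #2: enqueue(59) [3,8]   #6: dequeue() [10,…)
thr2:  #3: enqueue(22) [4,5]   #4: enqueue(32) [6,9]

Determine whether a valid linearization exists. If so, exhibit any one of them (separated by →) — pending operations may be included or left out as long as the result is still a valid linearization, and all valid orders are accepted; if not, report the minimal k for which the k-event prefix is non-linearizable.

step 1: #1 dequeue() → empty — queue <>
step 2: #2 enqueue(59) — queue <59>
step 3: #3 enqueue(22) — queue <59,22>
step 4: #4 enqueue(32) — queue <59,22,32>
step 5: #5 enqueue(39) — queue <59,22,32,39>

linearizable — witness: #1 → #2 → #3 → #4 → #5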